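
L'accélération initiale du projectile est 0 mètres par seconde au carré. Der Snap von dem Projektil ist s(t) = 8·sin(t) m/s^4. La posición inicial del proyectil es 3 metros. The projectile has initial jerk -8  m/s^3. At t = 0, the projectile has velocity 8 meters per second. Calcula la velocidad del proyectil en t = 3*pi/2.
Para resolver esto, necesitamos tomar 3 integrales de nuestra ecuación del snap s(t) = 8·sin(t). Integrando el snap y usando la condición inicial j(0) = -8, obtenemos j(t) = -8·cos(t). La antiderivada de la sacudida es la aceleración. Usando a(0) = 0, obtenemos a(t) = -8·sin(t). La integral de la aceleración, con v(0) = 8, da la velocidad: v(t) = 8·cos(t). Usando v(t) = 8·cos(t) y sustituyendo t = 3*pi/2, encontramos v = 0.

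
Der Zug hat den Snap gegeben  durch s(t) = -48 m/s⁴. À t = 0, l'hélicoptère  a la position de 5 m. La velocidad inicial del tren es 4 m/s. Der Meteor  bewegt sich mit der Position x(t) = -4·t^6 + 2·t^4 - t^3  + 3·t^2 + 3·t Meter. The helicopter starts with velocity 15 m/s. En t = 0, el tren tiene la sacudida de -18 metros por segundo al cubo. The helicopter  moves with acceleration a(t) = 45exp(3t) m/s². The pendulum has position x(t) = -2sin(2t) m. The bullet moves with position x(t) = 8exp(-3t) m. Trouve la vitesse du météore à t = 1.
Nous devons dériver notre équation de la position x(t) = -4·t^6 + 2·t^4 - t^3 + 3·t^2 + 3·t 1 fois. En dérivant la position, nous obtenons la vitesse: v(t) = -24·t^5 + 8·t^3 - 3·t^2 + 6·t + 3. De l'équation de la vitesse v(t) = -24·t^5 + 8·t^3 - 3·t^2 + 6·t + 3, nous substituons t = 1 pour obtenir v = -10.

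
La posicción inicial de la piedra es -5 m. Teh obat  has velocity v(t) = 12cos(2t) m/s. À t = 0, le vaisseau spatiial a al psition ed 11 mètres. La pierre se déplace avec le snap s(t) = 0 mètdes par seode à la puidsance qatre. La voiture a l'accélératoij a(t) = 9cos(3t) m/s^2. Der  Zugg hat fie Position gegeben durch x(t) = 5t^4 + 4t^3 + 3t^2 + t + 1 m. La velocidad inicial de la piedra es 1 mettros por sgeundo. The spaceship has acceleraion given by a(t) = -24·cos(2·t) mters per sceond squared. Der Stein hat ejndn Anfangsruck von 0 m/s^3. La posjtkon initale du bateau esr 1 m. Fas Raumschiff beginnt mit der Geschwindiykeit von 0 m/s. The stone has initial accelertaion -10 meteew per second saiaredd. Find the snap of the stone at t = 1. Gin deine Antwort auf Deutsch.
Mit s(t) = 0 und Einsetzen von t = 1, finden wir s = 0.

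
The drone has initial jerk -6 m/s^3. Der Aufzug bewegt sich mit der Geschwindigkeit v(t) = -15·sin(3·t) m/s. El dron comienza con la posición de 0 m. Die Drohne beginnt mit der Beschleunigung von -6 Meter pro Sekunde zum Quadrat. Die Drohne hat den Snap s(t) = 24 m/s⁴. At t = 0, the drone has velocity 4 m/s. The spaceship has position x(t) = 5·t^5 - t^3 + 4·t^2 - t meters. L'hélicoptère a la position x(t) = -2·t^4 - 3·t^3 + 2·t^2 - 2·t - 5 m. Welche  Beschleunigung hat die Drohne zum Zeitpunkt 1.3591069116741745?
Ausgehend von dem Snap s(t) = 24, nehmen wir 2 Stammfunktionen. Mit ∫s(t)dt und Anwendung von j(0) = -6, finden wir j(t) = 24·t - 6. Die Stammfunktion von dem Ruck ist die Beschleunigung. Mit a(0) = -6 erhalten wir a(t) = 12·t^2 - 6·t - 6. Mit a(t) = 12·t^2 - 6·t - 6 und Einsetzen von t = 1.3591069116741745, finden wir a = 8.01141769828110.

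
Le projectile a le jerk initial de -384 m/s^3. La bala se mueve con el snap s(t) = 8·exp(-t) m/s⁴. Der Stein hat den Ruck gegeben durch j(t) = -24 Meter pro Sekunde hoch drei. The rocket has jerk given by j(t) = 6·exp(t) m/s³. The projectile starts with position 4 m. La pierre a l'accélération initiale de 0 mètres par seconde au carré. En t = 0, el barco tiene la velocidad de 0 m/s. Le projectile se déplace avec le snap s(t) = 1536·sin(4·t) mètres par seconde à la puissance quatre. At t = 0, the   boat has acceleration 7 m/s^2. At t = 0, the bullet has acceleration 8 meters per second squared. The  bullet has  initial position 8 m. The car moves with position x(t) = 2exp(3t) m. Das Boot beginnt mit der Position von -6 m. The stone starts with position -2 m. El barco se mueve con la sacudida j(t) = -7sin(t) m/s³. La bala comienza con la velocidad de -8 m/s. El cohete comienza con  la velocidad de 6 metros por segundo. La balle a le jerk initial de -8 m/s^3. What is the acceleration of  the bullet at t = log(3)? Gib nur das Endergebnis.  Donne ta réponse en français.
L'accélération à t = log(3) est a = 8/3.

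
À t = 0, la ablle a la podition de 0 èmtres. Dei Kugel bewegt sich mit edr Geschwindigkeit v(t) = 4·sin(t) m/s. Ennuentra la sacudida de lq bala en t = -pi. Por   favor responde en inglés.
Starting from velocity v(t) = 4·sin(t), we take 2 derivatives. Taking d/dt of v(t), we find a(t) = 4·cos(t). Differentiating acceleration, we get jerk: j(t) = -4·sin(t). From the given jerk equation j(t) = -4·sin(t), we substitute t = -pi to get j = 0.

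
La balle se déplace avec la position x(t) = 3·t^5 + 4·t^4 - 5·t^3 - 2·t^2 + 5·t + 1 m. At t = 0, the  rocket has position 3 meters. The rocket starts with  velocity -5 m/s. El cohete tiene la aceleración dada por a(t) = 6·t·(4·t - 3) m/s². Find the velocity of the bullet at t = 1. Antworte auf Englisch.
To solve this, we need to take 1 derivative of our position equation x(t) = 3·t^5 + 4·t^4 - 5·t^3 - 2·t^2 + 5·t + 1. Differentiating position, we get velocity: v(t) = 15·t^4 + 16·t^3 - 15·t^2 - 4·t + 5. Using v(t) = 15·t^4 + 16·t^3 - 15·t^2 - 4·t + 5 and substituting t = 1, we find v = 17.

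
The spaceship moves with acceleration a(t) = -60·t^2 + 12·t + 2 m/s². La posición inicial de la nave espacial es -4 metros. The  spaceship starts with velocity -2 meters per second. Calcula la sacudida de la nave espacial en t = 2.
Debemos derivar nuestra ecuación de la aceleración a(t) = -60·t^2 + 12·t + 2 1 vez. Tomando d/dt de a(t), encontramos j(t) = 12 - 120·t. Tenemos la sacudida j(t) = 12 - 120·t. Sustituyendo t = 2: j(2) = -228.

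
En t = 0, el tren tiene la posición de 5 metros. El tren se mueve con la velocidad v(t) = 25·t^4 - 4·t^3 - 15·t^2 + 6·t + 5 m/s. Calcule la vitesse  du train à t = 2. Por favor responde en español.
Tenemos la velocidad v(t) = 25·t^4 - 4·t^3 - 15·t^2 + 6·t + 5. Sustituyendo t = 2: v(2) = 325.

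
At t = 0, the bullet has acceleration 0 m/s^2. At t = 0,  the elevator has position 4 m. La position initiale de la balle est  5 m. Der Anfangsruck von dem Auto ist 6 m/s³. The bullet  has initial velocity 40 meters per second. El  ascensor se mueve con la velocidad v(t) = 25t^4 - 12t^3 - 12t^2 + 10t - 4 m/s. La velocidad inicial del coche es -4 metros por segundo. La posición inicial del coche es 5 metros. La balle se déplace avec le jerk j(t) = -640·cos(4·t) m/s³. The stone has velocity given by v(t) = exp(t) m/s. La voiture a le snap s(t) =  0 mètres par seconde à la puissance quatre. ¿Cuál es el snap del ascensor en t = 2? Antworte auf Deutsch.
Wir müssen unsere Gleichung für die Geschwindigkeit v(t) = 25·t^4 - 12·t^3 - 12·t^2 + 10·t - 4 3-mal ableiten. Durch Ableiten von der Geschwindigkeit erhalten wir die Beschleunigung: a(t) = 100·t^3 - 36·t^2 - 24·t + 10. Durch Ableiten von der Beschleunigung erhalten wir den Ruck: j(t) = 300·t^2 - 72·t - 24. Die Ableitung von dem Ruck ergibt den Snap: s(t) = 600·t - 72. Wir haben den Snap s(t) = 600·t - 72. Durch Einsetzen von t = 2: s(2) = 1128.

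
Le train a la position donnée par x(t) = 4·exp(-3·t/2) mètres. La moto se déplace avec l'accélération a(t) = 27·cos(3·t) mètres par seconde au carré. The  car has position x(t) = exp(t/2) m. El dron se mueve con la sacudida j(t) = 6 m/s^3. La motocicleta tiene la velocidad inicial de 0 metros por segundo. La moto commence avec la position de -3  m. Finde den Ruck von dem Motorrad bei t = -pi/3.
Wir müssen unsere Gleichung für die Beschleunigung a(t) = 27·cos(3·t) 1-mal ableiten. Mit d/dt von a(t) finden wir j(t) = -81·sin(3·t). Wir haben den Ruck j(t) = -81·sin(3·t). Durch Einsetzen von t = -pi/3: j(-pi/3) = 0.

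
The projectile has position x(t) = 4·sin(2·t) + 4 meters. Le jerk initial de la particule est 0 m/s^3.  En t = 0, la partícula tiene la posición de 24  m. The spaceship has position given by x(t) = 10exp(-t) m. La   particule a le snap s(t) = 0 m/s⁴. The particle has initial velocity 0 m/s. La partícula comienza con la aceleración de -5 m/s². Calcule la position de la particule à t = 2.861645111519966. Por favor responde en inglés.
Starting from snap s(t) = 0, we take 4 integrals. The integral of snap is jerk. Using j(0) = 0, we get j(t) = 0. Finding the antiderivative of j(t) and using a(0) = -5: a(t) = -5. Taking ∫a(t)dt and applying v(0) = 0, we find v(t) = -5·t. The antiderivative of velocity, with x(0) = 24, gives position: x(t) = 24 - 5·t^2/2. From the given position equation x(t) = 24 - 5·t^2/2, we substitute t = 2.861645111519966 to get x = 3.52746813928470.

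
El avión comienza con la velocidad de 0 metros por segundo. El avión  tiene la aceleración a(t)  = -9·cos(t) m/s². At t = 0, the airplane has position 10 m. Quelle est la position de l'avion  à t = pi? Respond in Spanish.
Debemos encontrar la antiderivada de nuestra ecuación de la aceleración a(t) = -9·cos(t) 2 veces. Tomando ∫a(t)dt y aplicando v(0) = 0, encontramos v(t) = -9·sin(t). Integrando la velocidad y usando la condición inicial x(0) = 10, obtenemos x(t) = 9·cos(t) + 1. Tenemos la posición x(t) = 9·cos(t) + 1. Sustituyendo t = pi: x(pi) = -8.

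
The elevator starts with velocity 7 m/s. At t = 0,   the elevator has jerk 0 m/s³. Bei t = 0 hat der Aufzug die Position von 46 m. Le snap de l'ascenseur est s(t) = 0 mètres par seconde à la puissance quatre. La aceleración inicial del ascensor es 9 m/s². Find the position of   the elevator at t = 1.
To find the answer, we compute 4 integrals of s(t) = 0. Taking ∫s(t)dt and applying j(0) = 0, we find j(t) = 0. The integral of jerk, with a(0) = 9, gives acceleration: a(t) = 9. Finding the antiderivative of a(t) and using v(0) = 7: v(t) = 9·t + 7. The integral of velocity is position. Using x(0) = 46, we get x(t) = 9·t^2/2 + 7·t + 46. From the given position equation x(t) = 9·t^2/2 + 7·t + 46, we substitute t = 1 to get x = 115/2.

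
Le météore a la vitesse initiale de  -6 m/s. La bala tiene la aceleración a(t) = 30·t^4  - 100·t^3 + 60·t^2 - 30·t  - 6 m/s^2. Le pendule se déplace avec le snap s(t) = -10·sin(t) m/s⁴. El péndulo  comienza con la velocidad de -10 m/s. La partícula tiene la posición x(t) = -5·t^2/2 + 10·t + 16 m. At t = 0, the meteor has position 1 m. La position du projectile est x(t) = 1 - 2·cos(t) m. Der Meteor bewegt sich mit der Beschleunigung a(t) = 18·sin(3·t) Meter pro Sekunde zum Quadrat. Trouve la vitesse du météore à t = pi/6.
Nous devons trouver l'intégrale de notre équation de l'accélération a(t) = 18·sin(3·t) 1 fois. La primitive de l'accélération, avec v(0) = -6, donne la vitesse: v(t) = -6·cos(3·t). De l'équation de la vitesse v(t) = -6·cos(3·t), nous substituons t = pi/6 pour obtenir v = 0.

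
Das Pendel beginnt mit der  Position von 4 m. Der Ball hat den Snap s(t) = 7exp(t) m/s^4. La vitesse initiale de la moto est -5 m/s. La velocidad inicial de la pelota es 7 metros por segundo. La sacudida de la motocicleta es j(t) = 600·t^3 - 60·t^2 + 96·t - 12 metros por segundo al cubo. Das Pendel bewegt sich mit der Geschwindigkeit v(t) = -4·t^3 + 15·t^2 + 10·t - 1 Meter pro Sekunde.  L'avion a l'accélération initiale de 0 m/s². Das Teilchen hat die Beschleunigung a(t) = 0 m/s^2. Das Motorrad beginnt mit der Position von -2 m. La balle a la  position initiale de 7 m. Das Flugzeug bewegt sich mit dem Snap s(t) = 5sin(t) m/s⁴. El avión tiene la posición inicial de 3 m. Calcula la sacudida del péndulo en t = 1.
Partiendo de la velocidad v(t) = -4·t^3 + 15·t^2 + 10·t - 1, tomamos 2 derivadas. La derivada de la velocidad da la aceleración: a(t) = -12·t^2 + 30·t + 10. La derivada de la aceleración da la sacudida: j(t) = 30 - 24·t. Tenemos la sacudida j(t) = 30 - 24·t. Sustituyendo t = 1: j(1) = 6.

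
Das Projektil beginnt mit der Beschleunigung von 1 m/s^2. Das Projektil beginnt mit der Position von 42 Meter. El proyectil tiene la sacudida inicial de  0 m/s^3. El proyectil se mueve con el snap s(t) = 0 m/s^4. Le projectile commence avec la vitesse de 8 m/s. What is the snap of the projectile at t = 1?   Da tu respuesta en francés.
De l'équation du snap s(t) = 0, nous substituons t = 1 pour obtenir s = 0.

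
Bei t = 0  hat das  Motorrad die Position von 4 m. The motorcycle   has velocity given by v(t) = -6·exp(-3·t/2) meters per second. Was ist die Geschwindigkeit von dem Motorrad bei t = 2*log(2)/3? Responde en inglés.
Using v(t) = -6·exp(-3·t/2) and substituting t = 2*log(2)/3, we find v = -3.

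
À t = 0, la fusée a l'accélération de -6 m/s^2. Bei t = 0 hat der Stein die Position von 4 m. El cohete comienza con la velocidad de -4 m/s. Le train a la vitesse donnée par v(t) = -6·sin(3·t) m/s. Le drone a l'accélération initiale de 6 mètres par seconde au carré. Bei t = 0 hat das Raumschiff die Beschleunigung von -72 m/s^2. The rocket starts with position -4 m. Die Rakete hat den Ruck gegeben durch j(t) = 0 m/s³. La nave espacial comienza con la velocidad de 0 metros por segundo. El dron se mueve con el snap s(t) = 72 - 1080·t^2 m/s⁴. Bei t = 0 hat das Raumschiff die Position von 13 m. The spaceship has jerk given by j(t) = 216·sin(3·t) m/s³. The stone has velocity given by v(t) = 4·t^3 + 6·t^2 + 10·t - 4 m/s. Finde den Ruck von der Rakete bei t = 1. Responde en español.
Tenemos la sacudida j(t) = 0. Sustituyendo t = 1: j(1) = 0.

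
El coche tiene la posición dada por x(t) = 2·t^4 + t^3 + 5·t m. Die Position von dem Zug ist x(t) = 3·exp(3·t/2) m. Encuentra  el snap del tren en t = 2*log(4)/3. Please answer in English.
To solve this, we need to take 4 derivatives of our position equation x(t) = 3·exp(3·t/2). Differentiating position, we get velocity: v(t) = 9·exp(3·t/2)/2. Differentiating velocity, we get acceleration: a(t) = 27·exp(3·t/2)/4. Taking d/dt of a(t), we find j(t) = 81·exp(3·t/2)/8. Differentiating jerk, we get snap: s(t) = 243·exp(3·t/2)/16. We have snap s(t) = 243·exp(3·t/2)/16. Substituting t = 2*log(4)/3: s(2*log(4)/3) = 243/4.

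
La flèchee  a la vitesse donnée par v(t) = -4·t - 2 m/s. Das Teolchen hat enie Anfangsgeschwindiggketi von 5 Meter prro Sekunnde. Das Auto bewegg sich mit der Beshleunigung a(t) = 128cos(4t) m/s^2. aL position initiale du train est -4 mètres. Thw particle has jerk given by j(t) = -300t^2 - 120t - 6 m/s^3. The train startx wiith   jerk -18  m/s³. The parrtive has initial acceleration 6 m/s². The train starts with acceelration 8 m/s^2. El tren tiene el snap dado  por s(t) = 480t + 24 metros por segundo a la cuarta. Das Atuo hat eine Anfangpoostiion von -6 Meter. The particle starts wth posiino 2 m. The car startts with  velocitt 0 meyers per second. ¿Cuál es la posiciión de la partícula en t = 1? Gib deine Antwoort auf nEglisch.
We need to integrate our jerk equation j(t) = -300·t^2 - 120·t - 6 3 times. The antiderivative of jerk is acceleration. Using a(0) = 6, we get a(t) = -100·t^3 - 60·t^2 - 6·t + 6. Taking ∫a(t)dt and applying v(0) = 5, we find v(t) = -25·t^4 - 20·t^3 - 3·t^2 + 6·t + 5. Integrating velocity and using the initial condition x(0) = 2, we get x(t) = -5·t^5 - 5·t^4 - t^3 + 3·t^2 + 5·t + 2. We have position x(t) = -5·t^5 - 5·t^4 - t^3 + 3·t^2 + 5·t + 2. Substituting t = 1: x(1) = -1.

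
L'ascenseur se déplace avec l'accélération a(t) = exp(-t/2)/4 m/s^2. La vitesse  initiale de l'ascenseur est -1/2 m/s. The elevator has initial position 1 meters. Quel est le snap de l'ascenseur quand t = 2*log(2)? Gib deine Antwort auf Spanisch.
Debemos derivar nuestra ecuación de la aceleración a(t) = exp(-t/2)/4 2 veces. Tomando d/dt de a(t), encontramos j(t) = -exp(-t/2)/8. La derivada de la sacudida da el snap: s(t) = exp(-t/2)/16. De la ecuación del snap s(t) = exp(-t/2)/16, sustituimos t = 2*log(2) para obtener s = 1/32.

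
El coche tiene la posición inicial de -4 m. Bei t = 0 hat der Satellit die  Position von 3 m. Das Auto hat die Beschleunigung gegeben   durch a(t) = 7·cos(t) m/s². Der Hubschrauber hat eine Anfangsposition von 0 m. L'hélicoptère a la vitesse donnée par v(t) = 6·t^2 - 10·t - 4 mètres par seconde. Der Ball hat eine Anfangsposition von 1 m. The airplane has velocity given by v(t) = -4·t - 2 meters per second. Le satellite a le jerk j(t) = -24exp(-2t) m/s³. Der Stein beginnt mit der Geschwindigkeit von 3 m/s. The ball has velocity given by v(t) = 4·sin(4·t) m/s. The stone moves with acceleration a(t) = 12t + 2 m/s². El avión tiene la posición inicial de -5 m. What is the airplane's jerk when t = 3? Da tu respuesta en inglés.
Starting from velocity v(t) = -4·t - 2, we take 2 derivatives. Differentiating velocity, we get acceleration: a(t) = -4. Differentiating acceleration, we get jerk: j(t) = 0. From the given jerk equation j(t) = 0, we substitute t = 3 to get j = 0.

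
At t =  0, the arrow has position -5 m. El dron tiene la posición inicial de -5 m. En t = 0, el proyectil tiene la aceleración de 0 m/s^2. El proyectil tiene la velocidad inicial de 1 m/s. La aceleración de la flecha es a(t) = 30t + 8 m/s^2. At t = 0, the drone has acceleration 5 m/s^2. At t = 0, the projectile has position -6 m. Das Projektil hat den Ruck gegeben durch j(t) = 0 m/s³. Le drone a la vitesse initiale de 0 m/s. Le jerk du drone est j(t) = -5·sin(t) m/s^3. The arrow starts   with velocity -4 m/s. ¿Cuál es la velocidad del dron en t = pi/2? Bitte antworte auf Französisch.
Nous devons intégrer notre équation du jerk j(t) = -5·sin(t) 2 fois. L'intégrale du jerk, avec a(0) = 5, donne l'accélération: a(t) = 5·cos(t). En prenant ∫a(t)dt et en appliquant v(0) = 0, nous trouvons v(t) = 5·sin(t). En utilisant v(t) = 5·sin(t) et en substituant t = pi/2, nous trouvons v = 5.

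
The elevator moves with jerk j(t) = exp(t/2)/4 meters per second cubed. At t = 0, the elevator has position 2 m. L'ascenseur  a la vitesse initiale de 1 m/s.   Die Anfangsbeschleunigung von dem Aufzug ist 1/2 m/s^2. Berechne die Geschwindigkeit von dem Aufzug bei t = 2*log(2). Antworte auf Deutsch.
Um dies zu lösen, müssen wir 2 Stammfunktionen unserer Gleichung für den Ruck j(t) = exp(t/2)/4 finden. Mit ∫j(t)dt und Anwendung von a(0) = 1/2, finden wir a(t) = exp(t/2)/2. Das Integral von der Beschleunigung ist die Geschwindigkeit. Mit v(0) = 1 erhalten wir v(t) = exp(t/2). Wir haben die Geschwindigkeit v(t) = exp(t/2). Durch Einsetzen von t = 2*log(2): v(2*log(2)) = 2.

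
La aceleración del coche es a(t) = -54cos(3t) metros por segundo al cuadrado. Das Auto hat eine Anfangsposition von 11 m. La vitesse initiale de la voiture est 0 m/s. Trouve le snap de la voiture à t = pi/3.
Pour résoudre ceci, nous devons prendre 2 dérivées de notre équation de l'accélération a(t) = -54·cos(3·t). En prenant d/dt de a(t), nous trouvons j(t) = 162·sin(3·t). En dérivant le jerk, nous obtenons le snap: s(t) = 486·cos(3·t). De l'équation du snap s(t) = 486·cos(3·t), nous substituons t = pi/3 pour obtenir s = -486.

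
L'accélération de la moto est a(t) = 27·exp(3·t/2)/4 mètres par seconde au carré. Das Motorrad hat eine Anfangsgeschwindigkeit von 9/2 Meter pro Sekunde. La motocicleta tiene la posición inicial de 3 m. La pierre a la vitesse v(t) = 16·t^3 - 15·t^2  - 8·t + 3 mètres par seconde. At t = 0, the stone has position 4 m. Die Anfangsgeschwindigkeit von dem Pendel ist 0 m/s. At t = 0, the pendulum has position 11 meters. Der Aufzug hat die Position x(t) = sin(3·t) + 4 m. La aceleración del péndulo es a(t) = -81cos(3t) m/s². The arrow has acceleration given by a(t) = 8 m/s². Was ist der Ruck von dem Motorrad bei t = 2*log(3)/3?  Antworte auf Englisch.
We must differentiate our acceleration equation a(t) = 27·exp(3·t/2)/4 1 time. Differentiating acceleration, we get jerk: j(t) = 81·exp(3·t/2)/8. Using j(t) = 81·exp(3·t/2)/8 and substituting t = 2*log(3)/3, we find j = 243/8.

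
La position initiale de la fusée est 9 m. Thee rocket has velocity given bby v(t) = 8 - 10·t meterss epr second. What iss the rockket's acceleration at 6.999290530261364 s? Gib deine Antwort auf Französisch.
Pour résoudre ceci, nous devons prendre 1 dérivée de notre équation de la vitesse v(t) = 8 - 10·t. En dérivant la vitesse, nous obtenons l'accélération: a(t) = -10. En utilisant a(t) = -10 et en substituant t = 6.999290530261364, nous trouvons a = -10.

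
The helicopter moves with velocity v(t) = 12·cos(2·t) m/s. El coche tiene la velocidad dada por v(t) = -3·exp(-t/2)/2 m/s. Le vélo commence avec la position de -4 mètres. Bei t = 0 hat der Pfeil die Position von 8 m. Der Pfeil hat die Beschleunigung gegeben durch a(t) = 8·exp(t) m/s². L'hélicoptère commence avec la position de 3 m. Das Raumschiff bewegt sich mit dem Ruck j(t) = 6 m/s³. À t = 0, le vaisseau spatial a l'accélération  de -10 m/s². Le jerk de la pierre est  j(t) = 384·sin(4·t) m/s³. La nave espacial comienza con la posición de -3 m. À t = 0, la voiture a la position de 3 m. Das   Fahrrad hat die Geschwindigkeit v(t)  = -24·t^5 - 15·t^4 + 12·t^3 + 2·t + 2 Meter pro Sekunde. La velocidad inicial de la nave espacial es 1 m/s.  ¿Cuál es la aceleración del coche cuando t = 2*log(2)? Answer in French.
En partant de la vitesse v(t) = -3·exp(-t/2)/2, nous prenons 1 dérivée. En prenant d/dt de v(t), nous trouvons a(t) = 3·exp(-t/2)/4. Nous avons l'accélération a(t) = 3·exp(-t/2)/4. En substituant t = 2*log(2): a(2*log(2)) = 3/8.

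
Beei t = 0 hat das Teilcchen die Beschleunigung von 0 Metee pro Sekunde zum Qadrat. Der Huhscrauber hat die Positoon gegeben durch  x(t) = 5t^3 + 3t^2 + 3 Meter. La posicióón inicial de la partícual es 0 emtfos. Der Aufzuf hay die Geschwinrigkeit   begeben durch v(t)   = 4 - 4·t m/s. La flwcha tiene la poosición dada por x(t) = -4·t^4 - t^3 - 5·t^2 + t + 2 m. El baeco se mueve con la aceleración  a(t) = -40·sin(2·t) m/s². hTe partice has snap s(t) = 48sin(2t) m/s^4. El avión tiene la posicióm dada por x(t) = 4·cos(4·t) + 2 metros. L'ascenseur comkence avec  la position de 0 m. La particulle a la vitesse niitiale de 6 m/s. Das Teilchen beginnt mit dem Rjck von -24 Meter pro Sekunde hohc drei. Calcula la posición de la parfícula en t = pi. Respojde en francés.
En partant du snap s(t) = 48·sin(2·t), nous prenons 4 primitives. En prenant ∫s(t)dt et en appliquant j(0) = -24, nous trouvons j(t) = -24·cos(2·t). En intégrant le jerk et en utilisant la condition initiale a(0) = 0, nous obtenons a(t) = -12·sin(2·t). En prenant ∫a(t)dt et en appliquant v(0) = 6, nous trouvons v(t) = 6·cos(2·t). La primitive de la vitesse est la position. En utilisant x(0) = 0, nous obtenons x(t) = 3·sin(2·t). Nous avons la position x(t) = 3·sin(2·t). En substituant t = pi: x(pi) = 0.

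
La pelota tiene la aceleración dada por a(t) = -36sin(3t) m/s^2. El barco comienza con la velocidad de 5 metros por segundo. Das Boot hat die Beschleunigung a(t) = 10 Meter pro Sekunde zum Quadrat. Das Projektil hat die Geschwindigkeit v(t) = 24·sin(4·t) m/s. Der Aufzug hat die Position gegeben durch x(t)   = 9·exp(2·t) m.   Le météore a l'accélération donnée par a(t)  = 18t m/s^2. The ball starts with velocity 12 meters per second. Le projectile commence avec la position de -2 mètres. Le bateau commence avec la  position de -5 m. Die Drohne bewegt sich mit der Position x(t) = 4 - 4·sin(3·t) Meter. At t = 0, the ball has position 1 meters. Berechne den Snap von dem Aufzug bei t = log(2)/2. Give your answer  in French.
Pour résoudre ceci, nous devons prendre 4 dérivées de notre équation de la position x(t) = 9·exp(2·t). En prenant d/dt de x(t), nous trouvons v(t) = 18·exp(2·t). En dérivant la vitesse, nous obtenons l'accélération: a(t) = 36·exp(2·t). La dérivée de l'accélération donne le jerk: j(t) = 72·exp(2·t). La dérivée du jerk donne le snap: s(t) = 144·exp(2·t). Nous avons le snap s(t) = 144·exp(2·t). En substituant t = log(2)/2: s(log(2)/2) = 288.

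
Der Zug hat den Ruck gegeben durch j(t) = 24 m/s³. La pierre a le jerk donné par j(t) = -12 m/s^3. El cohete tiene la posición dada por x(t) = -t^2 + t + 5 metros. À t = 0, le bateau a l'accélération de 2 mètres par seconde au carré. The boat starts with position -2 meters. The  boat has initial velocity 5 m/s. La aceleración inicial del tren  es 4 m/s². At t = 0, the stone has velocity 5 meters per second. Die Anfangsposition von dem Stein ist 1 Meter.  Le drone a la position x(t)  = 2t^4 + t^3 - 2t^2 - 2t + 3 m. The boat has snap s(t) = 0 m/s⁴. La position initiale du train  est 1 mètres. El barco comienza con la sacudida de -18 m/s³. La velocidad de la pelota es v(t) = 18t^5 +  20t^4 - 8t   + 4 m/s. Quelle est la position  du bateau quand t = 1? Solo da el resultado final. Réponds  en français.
La position à t = 1 est x = 1.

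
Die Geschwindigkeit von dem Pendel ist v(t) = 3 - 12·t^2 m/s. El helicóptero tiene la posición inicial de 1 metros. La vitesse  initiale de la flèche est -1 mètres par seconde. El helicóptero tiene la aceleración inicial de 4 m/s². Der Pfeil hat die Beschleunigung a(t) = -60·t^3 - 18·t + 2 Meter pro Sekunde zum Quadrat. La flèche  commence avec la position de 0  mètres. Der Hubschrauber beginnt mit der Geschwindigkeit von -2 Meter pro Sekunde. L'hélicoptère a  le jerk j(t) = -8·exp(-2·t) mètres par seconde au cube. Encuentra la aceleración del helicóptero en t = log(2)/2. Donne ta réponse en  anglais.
We need to integrate our jerk equation j(t) = -8·exp(-2·t) 1 time. Taking ∫j(t)dt and applying a(0) = 4, we find a(t) = 4·exp(-2·t). Using a(t) = 4·exp(-2·t) and substituting t = log(2)/2, we find a = 2.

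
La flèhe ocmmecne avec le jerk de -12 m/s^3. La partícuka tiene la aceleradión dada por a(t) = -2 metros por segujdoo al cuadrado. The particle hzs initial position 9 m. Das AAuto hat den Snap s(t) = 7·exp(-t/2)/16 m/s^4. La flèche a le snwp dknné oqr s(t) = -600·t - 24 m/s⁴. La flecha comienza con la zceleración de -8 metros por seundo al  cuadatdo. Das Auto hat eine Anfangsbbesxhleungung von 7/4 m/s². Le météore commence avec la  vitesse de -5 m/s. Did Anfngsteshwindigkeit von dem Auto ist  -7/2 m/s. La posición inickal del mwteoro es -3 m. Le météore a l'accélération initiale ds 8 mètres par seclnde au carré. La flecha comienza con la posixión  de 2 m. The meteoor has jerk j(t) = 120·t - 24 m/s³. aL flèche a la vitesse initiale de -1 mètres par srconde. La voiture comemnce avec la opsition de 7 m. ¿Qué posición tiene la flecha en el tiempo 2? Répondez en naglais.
We must find the integral of our snap equation s(t) = -600·t - 24 4 times. Finding the integral of s(t) and using j(0) = -12: j(t) = -300·t^2 - 24·t - 12. Integrating jerk and using the initial condition a(0) = -8, we get a(t) = -100·t^3 - 12·t^2 - 12·t - 8. Integrating acceleration and using the initial condition v(0) = -1, we get v(t) = -25·t^4 - 4·t^3 - 6·t^2 - 8·t - 1. The antiderivative of velocity is position. Using x(0) = 2, we get x(t) = -5·t^5 - t^4 - 2·t^3 - 4·t^2 - t + 2. Using x(t) = -5·t^5 - t^4 - 2·t^3 - 4·t^2 - t + 2 and substituting t = 2, we find x = -208.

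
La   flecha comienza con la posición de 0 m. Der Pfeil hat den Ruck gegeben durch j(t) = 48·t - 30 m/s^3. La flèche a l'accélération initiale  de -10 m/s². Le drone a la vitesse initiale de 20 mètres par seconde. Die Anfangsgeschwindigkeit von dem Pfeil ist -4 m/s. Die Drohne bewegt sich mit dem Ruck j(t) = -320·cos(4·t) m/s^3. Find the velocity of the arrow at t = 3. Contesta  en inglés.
To find the answer, we compute 2 antiderivatives of j(t) = 48·t - 30. Integrating jerk and using the initial condition a(0) = -10, we get a(t) = 24·t^2 - 30·t - 10. The antiderivative of acceleration, with v(0) = -4, gives velocity: v(t) = 8·t^3 - 15·t^2 - 10·t - 4. From the given velocity equation v(t) = 8·t^3 - 15·t^2 - 10·t - 4, we substitute t = 3 to get v = 47.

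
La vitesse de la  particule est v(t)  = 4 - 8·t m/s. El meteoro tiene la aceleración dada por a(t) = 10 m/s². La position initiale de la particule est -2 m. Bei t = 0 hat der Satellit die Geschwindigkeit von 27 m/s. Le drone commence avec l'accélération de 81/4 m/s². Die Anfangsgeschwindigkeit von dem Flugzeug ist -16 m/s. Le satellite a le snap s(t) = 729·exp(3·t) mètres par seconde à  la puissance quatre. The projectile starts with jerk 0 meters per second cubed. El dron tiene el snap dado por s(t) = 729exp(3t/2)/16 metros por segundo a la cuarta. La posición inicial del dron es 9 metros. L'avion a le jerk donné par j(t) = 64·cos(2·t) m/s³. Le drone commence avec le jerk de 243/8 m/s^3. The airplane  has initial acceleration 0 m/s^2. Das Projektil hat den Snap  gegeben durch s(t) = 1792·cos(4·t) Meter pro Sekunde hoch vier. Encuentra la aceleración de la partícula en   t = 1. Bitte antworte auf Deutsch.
Ausgehend von der Geschwindigkeit v(t) = 4 - 8·t, nehmen wir 1 Ableitung. Durch Ableiten von der Geschwindigkeit erhalten wir die Beschleunigung: a(t) = -8. Wir haben die Beschleunigung a(t) = -8. Durch Einsetzen von t = 1: a(1) = -8.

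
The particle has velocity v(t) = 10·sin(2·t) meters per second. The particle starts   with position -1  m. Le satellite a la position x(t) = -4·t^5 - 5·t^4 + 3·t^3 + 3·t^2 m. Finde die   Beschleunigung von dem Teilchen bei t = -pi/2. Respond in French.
En partant de la vitesse v(t) = 10·sin(2·t), nous prenons 1 dérivée. En dérivant la vitesse, nous obtenons l'accélération: a(t) = 20·cos(2·t). En utilisant a(t) = 20·cos(2·t) et en substituant t = -pi/2, nous trouvons a = -20.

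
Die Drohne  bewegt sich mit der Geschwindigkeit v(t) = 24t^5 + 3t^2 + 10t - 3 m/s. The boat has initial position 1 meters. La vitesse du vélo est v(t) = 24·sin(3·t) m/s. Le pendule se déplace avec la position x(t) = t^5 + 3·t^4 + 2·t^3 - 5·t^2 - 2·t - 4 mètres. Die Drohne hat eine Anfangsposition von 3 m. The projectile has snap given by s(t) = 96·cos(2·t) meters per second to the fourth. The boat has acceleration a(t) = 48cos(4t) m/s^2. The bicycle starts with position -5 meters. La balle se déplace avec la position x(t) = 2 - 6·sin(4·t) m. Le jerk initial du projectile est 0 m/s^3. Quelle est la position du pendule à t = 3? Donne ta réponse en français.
Nous avons la position x(t) = t^5 + 3·t^4 + 2·t^3 - 5·t^2 - 2·t - 4. En substituant t = 3: x(3) = 485.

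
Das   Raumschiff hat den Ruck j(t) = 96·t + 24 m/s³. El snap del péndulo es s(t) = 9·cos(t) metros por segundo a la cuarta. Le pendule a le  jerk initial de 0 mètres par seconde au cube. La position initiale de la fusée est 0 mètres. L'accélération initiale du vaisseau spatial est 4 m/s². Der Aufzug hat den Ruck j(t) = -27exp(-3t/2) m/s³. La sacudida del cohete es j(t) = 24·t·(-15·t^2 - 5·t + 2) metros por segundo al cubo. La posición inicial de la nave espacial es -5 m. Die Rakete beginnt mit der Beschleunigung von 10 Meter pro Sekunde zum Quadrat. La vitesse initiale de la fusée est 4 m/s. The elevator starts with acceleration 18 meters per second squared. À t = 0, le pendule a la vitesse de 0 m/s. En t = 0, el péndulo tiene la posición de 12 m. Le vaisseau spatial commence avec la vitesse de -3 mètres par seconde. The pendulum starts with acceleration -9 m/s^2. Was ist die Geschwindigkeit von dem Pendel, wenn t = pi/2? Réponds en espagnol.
Necesitamos integrar nuestra ecuación del snap s(t) = 9·cos(t) 3 veces. La antiderivada del snap, con j(0) = 0, da la sacudida: j(t) = 9·sin(t). Tomando ∫j(t)dt y aplicando a(0) = -9, encontramos a(t) = -9·cos(t). La integral de la aceleración, con v(0) = 0, da la velocidad: v(t) = -9·sin(t). De la ecuación de la velocidad v(t) = -9·sin(t), sustituimos t = pi/2 para obtener v = -9.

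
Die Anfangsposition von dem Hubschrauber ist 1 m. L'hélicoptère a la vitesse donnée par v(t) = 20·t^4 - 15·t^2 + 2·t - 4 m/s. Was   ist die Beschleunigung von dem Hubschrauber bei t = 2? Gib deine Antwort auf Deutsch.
Ausgehend von der Geschwindigkeit v(t) = 20·t^4 - 15·t^2 + 2·t - 4, nehmen wir 1 Ableitung. Mit d/dt von v(t) finden wir a(t) = 80·t^3 - 30·t + 2. Aus der Gleichung für die Beschleunigung a(t) = 80·t^3 - 30·t + 2, setzen wir t = 2 ein und erhalten a = 582.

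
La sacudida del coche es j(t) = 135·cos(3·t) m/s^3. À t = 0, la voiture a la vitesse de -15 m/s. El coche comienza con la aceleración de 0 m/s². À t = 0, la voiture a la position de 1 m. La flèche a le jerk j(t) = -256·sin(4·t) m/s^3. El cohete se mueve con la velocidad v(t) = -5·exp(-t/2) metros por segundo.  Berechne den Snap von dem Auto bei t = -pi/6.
Wir müssen unsere Gleichung für den Ruck j(t) = 135·cos(3·t) 1-mal ableiten. Durch Ableiten von dem Ruck erhalten wir den Snap: s(t) = -405·sin(3·t). Wir haben den Snap s(t) = -405·sin(3·t). Durch Einsetzen von t = -pi/6: s(-pi/6) = 405.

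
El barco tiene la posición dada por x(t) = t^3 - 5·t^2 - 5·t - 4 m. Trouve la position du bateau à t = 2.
De l'équation de la position x(t) = t^3 - 5·t^2 - 5·t - 4, nous substituons t = 2 pour obtenir x = -26.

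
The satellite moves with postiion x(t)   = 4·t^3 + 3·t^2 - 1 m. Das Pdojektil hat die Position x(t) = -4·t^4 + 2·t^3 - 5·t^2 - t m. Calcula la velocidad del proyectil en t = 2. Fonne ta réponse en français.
En partant de la position x(t) = -4·t^4 + 2·t^3 - 5·t^2 - t, nous prenons 1 dérivée. En dérivant la position, nous obtenons la vitesse: v(t) = -16·t^3 + 6·t^2 - 10·t - 1. De l'équation de la vitesse v(t) = -16·t^3 + 6·t^2 - 10·t - 1, nous substituons t = 2 pour obtenir v = -125.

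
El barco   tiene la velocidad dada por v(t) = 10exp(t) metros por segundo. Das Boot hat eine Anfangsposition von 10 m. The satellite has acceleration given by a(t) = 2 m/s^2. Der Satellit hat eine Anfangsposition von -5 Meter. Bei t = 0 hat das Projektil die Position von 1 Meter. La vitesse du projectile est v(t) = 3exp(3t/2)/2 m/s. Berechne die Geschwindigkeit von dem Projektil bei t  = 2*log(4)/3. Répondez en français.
Nous avons la vitesse v(t) = 3·exp(3·t/2)/2. En substituant t = 2*log(4)/3: v(2*log(4)/3) = 6.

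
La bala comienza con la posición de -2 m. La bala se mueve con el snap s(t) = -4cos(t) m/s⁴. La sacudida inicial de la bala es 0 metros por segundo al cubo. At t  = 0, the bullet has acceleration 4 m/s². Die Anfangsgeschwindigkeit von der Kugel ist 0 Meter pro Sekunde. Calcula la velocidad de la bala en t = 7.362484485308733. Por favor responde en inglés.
We need to integrate our snap equation s(t) = -4·cos(t) 3 times. Taking ∫s(t)dt and applying j(0) = 0, we find j(t) = -4·sin(t). Taking ∫j(t)dt and applying a(0) = 4, we find a(t) = 4·cos(t). The antiderivative of acceleration is velocity. Using v(0) = 0, we get v(t) = 4·sin(t). From the given velocity equation v(t) = 4·sin(t), we substitute t = 7.362484485308733 to get v = 3.52650909239468.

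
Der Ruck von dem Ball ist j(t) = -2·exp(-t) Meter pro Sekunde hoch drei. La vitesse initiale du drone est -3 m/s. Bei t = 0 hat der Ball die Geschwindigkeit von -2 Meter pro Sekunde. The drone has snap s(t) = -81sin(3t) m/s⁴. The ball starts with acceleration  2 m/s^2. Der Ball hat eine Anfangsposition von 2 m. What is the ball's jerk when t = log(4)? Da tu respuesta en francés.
Nous avons le jerk j(t) = -2·exp(-t). En substituant t = log(4): j(log(4)) = -1/2.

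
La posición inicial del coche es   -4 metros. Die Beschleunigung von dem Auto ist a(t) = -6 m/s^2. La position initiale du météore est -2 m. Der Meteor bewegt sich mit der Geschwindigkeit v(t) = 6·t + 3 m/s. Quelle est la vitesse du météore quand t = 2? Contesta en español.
Tenemos la velocidad v(t) = 6·t + 3. Sustituyendo t = 2: v(2) = 15.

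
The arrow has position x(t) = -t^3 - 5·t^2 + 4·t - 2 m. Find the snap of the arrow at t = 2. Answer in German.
Wir müssen unsere Gleichung für die Position x(t) = -t^3 - 5·t^2 + 4·t - 2 4-mal ableiten. Mit d/dt von x(t) finden wir v(t) = -3·t^2 - 10·t + 4. Die Ableitung von der Geschwindigkeit ergibt die Beschleunigung: a(t) = -6·t - 10. Mit d/dt von a(t) finden wir j(t) = -6. Die Ableitung von dem Ruck ergibt den Snap: s(t) = 0. Wir haben den Snap s(t) = 0. Durch Einsetzen von t = 2: s(2) = 0.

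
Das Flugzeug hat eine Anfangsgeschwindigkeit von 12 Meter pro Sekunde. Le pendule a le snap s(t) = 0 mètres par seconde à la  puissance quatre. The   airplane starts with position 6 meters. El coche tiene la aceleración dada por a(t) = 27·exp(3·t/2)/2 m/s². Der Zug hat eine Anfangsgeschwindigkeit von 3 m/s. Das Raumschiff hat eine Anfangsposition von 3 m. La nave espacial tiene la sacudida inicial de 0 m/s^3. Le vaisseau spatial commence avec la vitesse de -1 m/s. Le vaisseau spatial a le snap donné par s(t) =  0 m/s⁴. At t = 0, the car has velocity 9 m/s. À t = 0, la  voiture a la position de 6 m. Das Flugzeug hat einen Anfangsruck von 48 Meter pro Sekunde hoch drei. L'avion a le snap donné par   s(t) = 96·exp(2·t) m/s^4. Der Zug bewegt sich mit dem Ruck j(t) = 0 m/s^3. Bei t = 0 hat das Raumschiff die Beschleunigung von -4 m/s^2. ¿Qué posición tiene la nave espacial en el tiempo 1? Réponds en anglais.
We need to integrate our snap equation s(t) = 0 4 times. The antiderivative of snap, with j(0) = 0, gives jerk: j(t) = 0. Taking ∫j(t)dt and applying a(0) = -4, we find a(t) = -4. Taking ∫a(t)dt and applying v(0) = -1, we find v(t) = -4·t - 1. Taking ∫v(t)dt and applying x(0) = 3, we find x(t) = -2·t^2 - t + 3. We have position x(t) = -2·t^2 - t + 3. Substituting t = 1: x(1) = 0.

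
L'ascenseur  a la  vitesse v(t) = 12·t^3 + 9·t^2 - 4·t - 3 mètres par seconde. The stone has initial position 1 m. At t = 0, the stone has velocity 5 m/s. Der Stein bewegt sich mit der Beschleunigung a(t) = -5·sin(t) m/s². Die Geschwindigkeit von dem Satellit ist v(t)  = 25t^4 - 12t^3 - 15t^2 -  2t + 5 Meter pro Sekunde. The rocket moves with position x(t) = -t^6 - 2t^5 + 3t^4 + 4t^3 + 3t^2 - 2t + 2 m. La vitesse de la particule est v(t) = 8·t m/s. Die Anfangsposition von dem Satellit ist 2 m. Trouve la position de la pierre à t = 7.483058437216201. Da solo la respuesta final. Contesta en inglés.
The answer is 5.65996553075631.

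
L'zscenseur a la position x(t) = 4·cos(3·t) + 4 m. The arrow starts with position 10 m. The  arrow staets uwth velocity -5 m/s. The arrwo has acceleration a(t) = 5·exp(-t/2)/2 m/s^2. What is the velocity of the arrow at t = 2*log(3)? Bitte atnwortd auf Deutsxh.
Ausgehend von der Beschleunigung a(t) = 5·exp(-t/2)/2, nehmen wir 1 Integral. Die Stammfunktion von der Beschleunigung, mit v(0) = -5, ergibt die Geschwindigkeit: v(t) = -5·exp(-t/2). Aus der Gleichung für die Geschwindigkeit v(t) = -5·exp(-t/2), setzen wir t = 2*log(3) ein und erhalten v = -5/3.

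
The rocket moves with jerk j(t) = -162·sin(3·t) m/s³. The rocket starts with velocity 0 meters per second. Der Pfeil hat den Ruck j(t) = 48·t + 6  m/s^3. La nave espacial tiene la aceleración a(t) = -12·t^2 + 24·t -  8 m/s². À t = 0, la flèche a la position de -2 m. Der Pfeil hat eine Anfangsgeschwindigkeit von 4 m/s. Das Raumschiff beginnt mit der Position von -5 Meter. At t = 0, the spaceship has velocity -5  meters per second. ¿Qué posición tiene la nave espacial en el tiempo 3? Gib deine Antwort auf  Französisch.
Nous devons trouver l'intégrale de notre équation de l'accélération a(t) = -12·t^2 + 24·t - 8 2 fois. En prenant ∫a(t)dt et en appliquant v(0) = -5, nous trouvons v(t) = -4·t^3 + 12·t^2 - 8·t - 5. En prenant ∫v(t)dt et en appliquant x(0) = -5, nous trouvons x(t) = -t^4 + 4·t^3 - 4·t^2 - 5·t - 5. En utilisant x(t) = -t^4 + 4·t^3 - 4·t^2 - 5·t - 5 et en substituant t = 3, nous trouvons x = -29.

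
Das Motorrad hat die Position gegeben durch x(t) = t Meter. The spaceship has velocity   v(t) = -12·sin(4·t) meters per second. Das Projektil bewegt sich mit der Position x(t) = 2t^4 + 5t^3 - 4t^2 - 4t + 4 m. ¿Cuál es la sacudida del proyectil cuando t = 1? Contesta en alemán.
Wir müssen unsere Gleichung für die Position x(t) = 2·t^4 + 5·t^3 - 4·t^2 - 4·t + 4 3-mal ableiten. Die Ableitung von der Position ergibt die Geschwindigkeit: v(t) = 8·t^3 + 15·t^2 - 8·t - 4. Durch Ableiten von der Geschwindigkeit erhalten wir die Beschleunigung: a(t) = 24·t^2 + 30·t - 8. Mit d/dt von a(t) finden wir j(t) = 48·t + 30. Mit j(t) = 48·t + 30 und Einsetzen von t = 1, finden wir j = 78.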